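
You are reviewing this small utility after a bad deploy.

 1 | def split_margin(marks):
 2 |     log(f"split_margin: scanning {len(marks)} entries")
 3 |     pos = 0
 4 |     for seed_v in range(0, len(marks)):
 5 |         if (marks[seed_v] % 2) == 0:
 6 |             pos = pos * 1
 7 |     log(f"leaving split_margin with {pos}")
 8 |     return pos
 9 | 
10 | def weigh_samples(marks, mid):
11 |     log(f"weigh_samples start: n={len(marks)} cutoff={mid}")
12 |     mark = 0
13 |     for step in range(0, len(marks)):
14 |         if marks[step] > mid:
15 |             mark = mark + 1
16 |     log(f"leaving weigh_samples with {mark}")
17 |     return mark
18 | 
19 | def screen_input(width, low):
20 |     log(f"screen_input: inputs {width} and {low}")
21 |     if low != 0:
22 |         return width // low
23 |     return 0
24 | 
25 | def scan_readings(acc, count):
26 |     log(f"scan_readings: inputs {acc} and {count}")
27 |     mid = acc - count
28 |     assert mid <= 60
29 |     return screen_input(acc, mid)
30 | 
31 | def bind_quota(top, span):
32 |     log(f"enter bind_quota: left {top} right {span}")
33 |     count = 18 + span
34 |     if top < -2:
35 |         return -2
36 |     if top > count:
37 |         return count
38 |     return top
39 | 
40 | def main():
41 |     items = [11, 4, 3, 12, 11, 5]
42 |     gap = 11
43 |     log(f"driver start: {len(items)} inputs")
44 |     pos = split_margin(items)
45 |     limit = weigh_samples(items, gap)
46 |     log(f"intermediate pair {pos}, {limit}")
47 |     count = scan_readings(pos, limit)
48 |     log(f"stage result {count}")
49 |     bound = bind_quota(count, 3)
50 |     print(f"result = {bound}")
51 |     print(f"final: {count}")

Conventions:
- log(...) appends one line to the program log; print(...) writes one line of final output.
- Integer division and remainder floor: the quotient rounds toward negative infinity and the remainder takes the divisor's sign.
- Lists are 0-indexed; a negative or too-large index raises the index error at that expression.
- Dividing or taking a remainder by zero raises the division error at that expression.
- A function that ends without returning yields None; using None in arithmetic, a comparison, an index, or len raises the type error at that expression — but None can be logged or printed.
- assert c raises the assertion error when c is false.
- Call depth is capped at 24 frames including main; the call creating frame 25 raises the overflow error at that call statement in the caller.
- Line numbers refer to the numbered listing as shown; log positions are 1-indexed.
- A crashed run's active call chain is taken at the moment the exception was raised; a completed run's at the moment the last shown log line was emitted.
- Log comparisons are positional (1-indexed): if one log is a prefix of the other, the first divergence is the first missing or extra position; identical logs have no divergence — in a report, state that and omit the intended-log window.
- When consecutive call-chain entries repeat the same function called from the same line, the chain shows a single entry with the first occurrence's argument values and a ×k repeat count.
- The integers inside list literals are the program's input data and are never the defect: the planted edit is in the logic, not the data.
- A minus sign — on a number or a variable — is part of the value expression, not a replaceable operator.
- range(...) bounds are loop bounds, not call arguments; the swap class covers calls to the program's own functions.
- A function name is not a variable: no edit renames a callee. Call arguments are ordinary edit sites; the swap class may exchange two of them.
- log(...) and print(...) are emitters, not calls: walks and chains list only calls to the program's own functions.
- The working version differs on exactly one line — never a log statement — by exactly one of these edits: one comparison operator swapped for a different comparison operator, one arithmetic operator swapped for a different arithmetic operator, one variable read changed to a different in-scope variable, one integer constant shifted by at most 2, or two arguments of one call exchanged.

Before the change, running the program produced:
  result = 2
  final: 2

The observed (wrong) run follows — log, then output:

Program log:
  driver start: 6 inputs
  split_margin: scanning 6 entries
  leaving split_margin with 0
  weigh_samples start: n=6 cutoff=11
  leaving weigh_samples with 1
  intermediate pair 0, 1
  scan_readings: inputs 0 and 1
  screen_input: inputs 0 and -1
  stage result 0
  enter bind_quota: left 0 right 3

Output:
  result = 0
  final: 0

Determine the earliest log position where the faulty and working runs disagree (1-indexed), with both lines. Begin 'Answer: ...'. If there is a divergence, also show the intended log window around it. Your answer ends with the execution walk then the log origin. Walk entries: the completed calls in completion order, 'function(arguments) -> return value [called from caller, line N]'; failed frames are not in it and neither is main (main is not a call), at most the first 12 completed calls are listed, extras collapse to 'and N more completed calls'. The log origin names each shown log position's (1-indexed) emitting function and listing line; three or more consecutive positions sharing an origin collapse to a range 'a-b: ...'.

Answer: position 3 — shown 'leaving split_margin with 0', intended 'leaving split_margin with 2'.
Intended log window:
  1: driver start: 6 inputs
  2: split_margin: scanning 6 entries
  3: leaving split_margin with 2
  4: weigh_samples start: n=6 cutoff=11
Execution walk:
  split_margin([11, 4, 3, 12, 11, 5]) -> 0  [called from main, line 44]
  weigh_samples([11, 4, 3, 12, 11, 5], 11) -> 1  [called from main, line 45]
  screen_input(0, -1) -> 0  [called from scan_readings, line 29]
  scan_readings(0, 1) -> 0  [called from main, line 47]
  bind_quota(0, 3) -> 0  [called from main, line 49]
Log origin:
  1: logged in main at line 43
  2: logged in split_margin at line 2
  3: logged in split_margin at line 7
  4: logged in weigh_samples at line 11
  5: logged in weigh_samples at line 16
  6: logged in main at line 46
  7: logged in scan_readings at line 26
  8: logged in screen_input at line 20
  9: logged in main at line 48
  10: logged in bind_quota at line 32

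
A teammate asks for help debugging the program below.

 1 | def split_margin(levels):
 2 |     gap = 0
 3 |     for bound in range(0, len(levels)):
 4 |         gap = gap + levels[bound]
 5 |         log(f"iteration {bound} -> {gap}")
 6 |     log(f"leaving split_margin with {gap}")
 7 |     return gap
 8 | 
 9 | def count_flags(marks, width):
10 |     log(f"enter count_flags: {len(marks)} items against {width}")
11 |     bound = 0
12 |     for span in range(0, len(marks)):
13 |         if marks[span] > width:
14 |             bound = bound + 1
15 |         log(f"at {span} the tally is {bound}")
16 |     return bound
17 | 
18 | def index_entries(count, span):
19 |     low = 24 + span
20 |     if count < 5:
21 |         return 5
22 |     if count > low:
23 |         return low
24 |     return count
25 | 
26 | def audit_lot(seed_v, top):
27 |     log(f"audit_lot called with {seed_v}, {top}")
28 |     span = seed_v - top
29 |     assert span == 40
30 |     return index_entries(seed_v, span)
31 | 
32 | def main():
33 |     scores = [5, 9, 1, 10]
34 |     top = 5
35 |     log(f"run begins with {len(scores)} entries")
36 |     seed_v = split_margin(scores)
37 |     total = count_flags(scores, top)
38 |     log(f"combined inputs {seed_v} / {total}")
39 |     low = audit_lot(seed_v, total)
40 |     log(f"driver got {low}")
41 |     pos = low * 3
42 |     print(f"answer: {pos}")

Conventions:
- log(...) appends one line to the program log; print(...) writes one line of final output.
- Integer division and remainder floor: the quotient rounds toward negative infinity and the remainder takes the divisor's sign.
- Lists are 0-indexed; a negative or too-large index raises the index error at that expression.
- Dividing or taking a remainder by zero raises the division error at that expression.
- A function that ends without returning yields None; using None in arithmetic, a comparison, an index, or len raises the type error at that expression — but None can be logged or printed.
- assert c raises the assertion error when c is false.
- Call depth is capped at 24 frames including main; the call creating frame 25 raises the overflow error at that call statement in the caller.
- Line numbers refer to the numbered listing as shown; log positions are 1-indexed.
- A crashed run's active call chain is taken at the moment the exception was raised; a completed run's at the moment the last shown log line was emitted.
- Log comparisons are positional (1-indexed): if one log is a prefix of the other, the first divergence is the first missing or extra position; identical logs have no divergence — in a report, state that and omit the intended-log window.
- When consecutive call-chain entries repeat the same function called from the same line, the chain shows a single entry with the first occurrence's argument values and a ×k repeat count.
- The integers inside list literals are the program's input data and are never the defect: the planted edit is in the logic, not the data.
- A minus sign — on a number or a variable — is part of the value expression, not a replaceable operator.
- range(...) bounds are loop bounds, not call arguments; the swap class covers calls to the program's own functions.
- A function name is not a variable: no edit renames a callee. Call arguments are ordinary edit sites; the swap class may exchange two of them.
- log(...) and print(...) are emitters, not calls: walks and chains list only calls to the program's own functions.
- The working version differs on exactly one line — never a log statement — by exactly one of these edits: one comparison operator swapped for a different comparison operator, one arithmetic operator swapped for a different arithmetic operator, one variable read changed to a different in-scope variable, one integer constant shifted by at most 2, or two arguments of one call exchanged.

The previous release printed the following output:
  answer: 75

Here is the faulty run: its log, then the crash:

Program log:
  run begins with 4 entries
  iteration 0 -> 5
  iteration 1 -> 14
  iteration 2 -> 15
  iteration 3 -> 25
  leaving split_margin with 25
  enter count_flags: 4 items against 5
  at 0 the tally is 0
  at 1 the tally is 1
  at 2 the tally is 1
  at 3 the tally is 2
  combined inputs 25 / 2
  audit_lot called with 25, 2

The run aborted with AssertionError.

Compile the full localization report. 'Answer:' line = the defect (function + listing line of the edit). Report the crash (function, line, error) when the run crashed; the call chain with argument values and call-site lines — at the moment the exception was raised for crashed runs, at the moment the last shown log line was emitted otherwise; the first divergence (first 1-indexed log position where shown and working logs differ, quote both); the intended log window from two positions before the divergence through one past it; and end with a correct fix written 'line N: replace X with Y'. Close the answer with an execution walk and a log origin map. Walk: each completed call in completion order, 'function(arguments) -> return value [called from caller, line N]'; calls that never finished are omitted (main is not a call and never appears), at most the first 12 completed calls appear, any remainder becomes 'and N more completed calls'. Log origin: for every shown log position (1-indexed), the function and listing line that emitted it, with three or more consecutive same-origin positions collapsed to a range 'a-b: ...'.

Answer: the defect is in audit_lot at line 29.
The tell: Only 13 log lines were emitted before the run died; the intended continuation was 'driver got 25'.
Crash: audit_lot, line 29, AssertionError.
Call chain: main -> audit_lot(25, 2) (called at line 39).
First divergence: position 14; the shown log stops at 13 lines while the working version next logs 'driver got 25'.
Intended log window:
  12: combined inputs 25 / 2
  13: audit_lot called with 25, 2
  14: driver got 25
Execution walk:
  split_margin([5, 9, 1, 10]) -> 25  [called from main, line 36]
  count_flags([5, 9, 1, 10], 5) -> 2  [called from main, line 37]
Log origins:
  1: emitted by main (line 35)
  2-5: emitted by split_margin (line 5)
  6: emitted by split_margin (line 6)
  7: emitted by count_flags (line 10)
  8-11: emitted by count_flags (line 15)
  12: emitted by main (line 38)
  13: emitted by audit_lot (line 27)
A correct fix: line 29: replace `==` with `<=`.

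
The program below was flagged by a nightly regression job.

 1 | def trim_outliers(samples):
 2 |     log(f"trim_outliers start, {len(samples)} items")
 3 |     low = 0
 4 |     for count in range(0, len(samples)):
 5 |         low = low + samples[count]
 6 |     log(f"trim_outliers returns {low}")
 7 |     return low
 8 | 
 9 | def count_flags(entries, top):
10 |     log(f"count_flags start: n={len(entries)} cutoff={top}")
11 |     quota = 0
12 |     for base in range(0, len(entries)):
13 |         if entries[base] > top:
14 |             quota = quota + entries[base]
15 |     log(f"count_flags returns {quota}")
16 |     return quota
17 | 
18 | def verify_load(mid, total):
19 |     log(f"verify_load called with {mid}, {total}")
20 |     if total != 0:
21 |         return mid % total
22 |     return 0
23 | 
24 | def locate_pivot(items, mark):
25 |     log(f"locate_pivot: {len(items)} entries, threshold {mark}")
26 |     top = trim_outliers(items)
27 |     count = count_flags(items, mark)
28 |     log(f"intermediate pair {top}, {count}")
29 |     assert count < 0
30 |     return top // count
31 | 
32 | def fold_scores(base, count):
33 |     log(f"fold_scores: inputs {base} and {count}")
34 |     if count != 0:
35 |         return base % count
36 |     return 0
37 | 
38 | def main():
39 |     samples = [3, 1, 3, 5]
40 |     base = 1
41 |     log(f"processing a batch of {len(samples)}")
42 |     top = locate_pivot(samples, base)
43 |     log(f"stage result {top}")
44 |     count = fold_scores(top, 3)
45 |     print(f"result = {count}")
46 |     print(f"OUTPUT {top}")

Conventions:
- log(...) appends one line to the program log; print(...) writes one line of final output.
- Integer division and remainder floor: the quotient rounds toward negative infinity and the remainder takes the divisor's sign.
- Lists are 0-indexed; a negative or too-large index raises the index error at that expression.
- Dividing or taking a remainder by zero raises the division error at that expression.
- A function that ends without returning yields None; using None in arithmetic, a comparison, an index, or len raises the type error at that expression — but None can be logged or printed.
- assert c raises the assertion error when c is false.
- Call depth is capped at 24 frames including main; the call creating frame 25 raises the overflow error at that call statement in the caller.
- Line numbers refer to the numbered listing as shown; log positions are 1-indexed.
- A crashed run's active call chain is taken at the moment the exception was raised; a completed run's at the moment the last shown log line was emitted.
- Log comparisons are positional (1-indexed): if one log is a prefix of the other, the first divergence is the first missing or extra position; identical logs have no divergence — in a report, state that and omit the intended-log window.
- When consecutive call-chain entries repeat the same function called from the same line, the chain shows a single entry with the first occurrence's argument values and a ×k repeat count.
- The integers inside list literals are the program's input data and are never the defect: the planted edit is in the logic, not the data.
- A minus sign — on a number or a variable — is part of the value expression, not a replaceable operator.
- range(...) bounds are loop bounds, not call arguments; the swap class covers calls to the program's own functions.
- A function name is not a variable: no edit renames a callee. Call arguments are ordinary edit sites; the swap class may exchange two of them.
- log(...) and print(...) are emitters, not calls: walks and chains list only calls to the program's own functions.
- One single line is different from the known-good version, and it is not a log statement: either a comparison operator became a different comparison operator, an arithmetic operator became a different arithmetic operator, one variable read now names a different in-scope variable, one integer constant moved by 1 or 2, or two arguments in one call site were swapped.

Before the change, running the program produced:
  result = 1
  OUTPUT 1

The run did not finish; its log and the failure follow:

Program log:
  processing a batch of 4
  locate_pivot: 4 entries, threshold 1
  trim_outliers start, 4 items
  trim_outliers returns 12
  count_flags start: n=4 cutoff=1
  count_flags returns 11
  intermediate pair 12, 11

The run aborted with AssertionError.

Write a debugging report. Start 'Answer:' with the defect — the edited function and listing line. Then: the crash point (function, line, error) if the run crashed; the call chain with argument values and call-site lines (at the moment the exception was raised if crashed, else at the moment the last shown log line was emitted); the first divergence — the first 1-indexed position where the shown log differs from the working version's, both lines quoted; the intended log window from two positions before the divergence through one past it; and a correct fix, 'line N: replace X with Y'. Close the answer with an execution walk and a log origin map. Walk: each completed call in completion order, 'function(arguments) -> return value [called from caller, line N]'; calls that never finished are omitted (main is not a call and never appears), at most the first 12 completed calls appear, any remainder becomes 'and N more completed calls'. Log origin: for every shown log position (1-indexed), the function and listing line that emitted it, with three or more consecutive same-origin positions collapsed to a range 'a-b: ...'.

Answer: the defect is in locate_pivot at line 29.
Key observation: After 7 matching log lines the faulty run goes silent, while the working version continues with 'stage result 1'.
Crash: locate_pivot, line 29, AssertionError.
Call chain: main -> locate_pivot([3, 1, 3, 5], 1) (called at line 42).
First divergence: position 8 (shown log ended at 7 lines; the working version continues: 'stage result 1').
Intended log window:
  6: count_flags returns 11
  7: intermediate pair 12, 11
  8: stage result 1
  9: fold_scores: inputs 1 and 3
Execution walk:
  trim_outliers([3, 1, 3, 5]) -> 12  [called from locate_pivot, line 26]
  count_flags([3, 1, 3, 5], 1) -> 11  [called from locate_pivot, line 27]
Log line origins:
  1 — main, line 41
  2 — locate_pivot, line 25
  3 — trim_outliers, line 2
  4 — trim_outliers, line 6
  5 — count_flags, line 10
  6 — count_flags, line 15
  7 — locate_pivot, line 28
A correct fix: line 29: replace `<` with `>`.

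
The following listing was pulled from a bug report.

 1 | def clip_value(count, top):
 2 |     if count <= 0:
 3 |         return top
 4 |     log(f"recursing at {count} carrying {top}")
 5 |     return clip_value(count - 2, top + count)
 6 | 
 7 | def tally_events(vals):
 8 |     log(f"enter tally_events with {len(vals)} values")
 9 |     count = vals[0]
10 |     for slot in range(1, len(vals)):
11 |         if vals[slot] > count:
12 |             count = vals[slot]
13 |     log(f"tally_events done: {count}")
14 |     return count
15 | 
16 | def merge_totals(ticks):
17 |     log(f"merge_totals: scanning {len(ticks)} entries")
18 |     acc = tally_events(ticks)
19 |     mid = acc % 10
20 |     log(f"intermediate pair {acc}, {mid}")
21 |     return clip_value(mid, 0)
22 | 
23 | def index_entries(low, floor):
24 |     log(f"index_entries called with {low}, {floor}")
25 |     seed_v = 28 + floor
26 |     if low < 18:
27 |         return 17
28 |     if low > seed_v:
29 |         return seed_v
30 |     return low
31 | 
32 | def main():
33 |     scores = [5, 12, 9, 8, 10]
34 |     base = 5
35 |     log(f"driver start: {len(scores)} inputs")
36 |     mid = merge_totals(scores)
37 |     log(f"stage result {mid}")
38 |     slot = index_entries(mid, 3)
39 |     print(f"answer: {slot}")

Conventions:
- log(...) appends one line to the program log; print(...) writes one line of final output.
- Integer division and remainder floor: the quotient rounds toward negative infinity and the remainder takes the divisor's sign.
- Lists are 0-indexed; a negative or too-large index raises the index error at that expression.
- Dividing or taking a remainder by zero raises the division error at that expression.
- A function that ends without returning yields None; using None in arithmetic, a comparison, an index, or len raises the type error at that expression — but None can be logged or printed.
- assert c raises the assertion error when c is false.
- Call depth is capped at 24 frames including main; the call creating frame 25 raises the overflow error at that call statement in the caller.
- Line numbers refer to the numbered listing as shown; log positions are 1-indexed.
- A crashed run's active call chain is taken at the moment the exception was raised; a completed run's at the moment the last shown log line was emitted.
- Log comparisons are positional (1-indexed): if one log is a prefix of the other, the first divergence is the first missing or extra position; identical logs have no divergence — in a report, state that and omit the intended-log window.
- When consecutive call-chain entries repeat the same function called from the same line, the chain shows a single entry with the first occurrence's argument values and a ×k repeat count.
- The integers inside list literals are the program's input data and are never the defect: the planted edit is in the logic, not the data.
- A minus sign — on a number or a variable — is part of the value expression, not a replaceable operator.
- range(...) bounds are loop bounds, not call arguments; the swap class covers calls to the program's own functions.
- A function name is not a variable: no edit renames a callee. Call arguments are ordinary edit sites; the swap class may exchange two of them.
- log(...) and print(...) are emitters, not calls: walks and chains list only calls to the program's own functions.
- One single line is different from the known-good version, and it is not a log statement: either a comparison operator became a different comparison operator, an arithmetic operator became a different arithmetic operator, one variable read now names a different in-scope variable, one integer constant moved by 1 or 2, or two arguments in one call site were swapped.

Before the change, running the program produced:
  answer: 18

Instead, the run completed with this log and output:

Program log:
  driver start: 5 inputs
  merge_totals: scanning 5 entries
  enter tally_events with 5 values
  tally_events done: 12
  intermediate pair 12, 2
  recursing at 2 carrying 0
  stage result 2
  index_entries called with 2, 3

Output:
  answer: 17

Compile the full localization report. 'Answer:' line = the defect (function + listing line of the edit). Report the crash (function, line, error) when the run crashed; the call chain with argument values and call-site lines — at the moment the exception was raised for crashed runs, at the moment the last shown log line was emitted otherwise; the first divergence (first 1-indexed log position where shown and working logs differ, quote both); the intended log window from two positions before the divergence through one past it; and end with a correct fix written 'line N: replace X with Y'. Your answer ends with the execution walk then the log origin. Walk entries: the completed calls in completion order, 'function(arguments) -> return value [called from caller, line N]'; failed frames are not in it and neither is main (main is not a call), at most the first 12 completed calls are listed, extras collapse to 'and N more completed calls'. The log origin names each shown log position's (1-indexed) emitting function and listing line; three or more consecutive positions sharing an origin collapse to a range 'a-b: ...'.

Answer: the defect is in index_entries at line 27.
The tell: Nothing in the log betrays the bug — only the output does.
Call chain: main -> index_entries(2, 3) (called at line 38).
First divergence: none — the logs agree in full.
Execution walk:
  tally_events([5, 12, 9, 8, 10]) -> 12  [called from merge_totals, line 18]
  clip_value(0, 2) -> 2  [called from clip_value, line 5]
  clip_value(2, 0) -> 2  [called from merge_totals, line 21]
  merge_totals([5, 12, 9, 8, 10]) -> 2  [called from main, line 36]
  index_entries(2, 3) -> 17  [called from main, line 38]
Origin of each log line:
  1: emitted by main (line 35)
  2: emitted by merge_totals (line 17)
  3: emitted by tally_events (line 8)
  4: emitted by tally_events (line 13)
  5: emitted by merge_totals (line 20)
  6: emitted by clip_value (line 4)
  7: emitted by main (line 37)
  8: emitted by index_entries (line 24)
A correct fix: line 27: replace `17` with `18`.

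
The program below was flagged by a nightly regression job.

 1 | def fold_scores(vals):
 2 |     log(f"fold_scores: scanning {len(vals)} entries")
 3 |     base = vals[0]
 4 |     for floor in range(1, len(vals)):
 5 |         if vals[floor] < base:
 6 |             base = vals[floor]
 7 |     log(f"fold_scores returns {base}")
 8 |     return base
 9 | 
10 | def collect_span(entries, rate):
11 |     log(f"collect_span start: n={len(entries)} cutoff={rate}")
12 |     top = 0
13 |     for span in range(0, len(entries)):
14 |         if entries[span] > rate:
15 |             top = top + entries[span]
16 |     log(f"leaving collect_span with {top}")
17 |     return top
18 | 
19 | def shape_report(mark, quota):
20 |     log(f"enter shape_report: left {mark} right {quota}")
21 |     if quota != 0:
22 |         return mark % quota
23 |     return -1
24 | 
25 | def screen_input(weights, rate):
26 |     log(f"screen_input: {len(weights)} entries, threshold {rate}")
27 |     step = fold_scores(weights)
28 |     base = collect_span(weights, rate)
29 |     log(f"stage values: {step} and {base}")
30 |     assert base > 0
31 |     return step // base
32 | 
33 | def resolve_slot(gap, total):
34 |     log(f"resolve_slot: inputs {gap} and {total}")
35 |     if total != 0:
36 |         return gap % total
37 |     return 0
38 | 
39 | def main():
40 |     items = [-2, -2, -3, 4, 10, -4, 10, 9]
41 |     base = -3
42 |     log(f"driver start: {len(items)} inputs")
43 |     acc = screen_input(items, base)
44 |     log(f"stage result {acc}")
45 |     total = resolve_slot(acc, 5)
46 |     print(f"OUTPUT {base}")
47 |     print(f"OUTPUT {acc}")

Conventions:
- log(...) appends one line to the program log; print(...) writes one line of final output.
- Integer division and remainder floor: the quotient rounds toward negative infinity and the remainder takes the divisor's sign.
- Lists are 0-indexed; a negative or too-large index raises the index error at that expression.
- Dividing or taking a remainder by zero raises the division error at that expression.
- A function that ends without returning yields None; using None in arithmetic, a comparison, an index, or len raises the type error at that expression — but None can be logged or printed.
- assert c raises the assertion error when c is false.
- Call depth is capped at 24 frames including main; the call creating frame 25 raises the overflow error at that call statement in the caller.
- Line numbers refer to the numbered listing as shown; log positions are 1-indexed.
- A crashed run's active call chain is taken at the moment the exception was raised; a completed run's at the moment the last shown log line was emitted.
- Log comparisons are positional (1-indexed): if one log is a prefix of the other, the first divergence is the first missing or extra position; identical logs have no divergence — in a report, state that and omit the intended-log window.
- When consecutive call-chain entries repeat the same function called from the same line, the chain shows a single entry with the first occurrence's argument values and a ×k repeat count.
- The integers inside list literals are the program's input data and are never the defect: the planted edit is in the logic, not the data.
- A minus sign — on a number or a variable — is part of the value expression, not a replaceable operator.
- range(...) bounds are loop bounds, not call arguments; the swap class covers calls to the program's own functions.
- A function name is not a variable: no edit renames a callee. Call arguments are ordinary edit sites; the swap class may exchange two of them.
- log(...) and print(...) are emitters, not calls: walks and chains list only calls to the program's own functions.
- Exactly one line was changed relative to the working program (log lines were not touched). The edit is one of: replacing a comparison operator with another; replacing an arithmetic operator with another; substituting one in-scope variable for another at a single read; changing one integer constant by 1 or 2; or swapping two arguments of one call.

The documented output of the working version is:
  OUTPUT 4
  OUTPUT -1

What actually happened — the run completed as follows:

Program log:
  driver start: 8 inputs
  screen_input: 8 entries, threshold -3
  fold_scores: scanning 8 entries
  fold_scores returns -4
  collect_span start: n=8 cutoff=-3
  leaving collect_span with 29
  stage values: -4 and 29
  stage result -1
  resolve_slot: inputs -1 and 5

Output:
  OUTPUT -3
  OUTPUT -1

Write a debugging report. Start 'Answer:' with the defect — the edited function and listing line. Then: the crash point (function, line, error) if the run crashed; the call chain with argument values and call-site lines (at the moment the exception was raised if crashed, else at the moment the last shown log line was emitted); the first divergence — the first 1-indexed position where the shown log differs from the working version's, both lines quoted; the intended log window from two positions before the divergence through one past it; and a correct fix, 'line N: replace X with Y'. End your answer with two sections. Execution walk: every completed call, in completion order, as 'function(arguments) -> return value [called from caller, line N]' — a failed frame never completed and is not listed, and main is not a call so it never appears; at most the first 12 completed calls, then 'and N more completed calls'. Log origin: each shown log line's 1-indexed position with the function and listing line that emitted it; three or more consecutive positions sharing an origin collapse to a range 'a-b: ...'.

Answer: the defect is in main at line 46.
Key observation: Nothing in the log betrays the bug — only the output does.
Call chain: main -> resolve_slot(-1, 5) (called at line 45).
First divergence: none (the log streams are identical).
Execution walk:
  fold_scores([-2, -2, -3, 4, 10, -4, 10, 9]) -> -4  [called from screen_input, line 27]
  collect_span([-2, -2, -3, 4, 10, -4, 10, 9], -3) -> 29  [called from screen_input, line 28]
  screen_input([-2, -2, -3, 4, 10, -4, 10, 9], -3) -> -1  [called from main, line 43]
  resolve_slot(-1, 5) -> 4  [called from main, line 45]
Log origins:
  1 — main, line 42
  2 — screen_input, line 26
  3 — fold_scores, line 2
  4 — fold_scores, line 7
  5 — collect_span, line 11
  6 — collect_span, line 16
  7 — screen_input, line 29
  8 — main, line 44
  9 — resolve_slot, line 34
A correct fix: line 46: replace `base` with `total`.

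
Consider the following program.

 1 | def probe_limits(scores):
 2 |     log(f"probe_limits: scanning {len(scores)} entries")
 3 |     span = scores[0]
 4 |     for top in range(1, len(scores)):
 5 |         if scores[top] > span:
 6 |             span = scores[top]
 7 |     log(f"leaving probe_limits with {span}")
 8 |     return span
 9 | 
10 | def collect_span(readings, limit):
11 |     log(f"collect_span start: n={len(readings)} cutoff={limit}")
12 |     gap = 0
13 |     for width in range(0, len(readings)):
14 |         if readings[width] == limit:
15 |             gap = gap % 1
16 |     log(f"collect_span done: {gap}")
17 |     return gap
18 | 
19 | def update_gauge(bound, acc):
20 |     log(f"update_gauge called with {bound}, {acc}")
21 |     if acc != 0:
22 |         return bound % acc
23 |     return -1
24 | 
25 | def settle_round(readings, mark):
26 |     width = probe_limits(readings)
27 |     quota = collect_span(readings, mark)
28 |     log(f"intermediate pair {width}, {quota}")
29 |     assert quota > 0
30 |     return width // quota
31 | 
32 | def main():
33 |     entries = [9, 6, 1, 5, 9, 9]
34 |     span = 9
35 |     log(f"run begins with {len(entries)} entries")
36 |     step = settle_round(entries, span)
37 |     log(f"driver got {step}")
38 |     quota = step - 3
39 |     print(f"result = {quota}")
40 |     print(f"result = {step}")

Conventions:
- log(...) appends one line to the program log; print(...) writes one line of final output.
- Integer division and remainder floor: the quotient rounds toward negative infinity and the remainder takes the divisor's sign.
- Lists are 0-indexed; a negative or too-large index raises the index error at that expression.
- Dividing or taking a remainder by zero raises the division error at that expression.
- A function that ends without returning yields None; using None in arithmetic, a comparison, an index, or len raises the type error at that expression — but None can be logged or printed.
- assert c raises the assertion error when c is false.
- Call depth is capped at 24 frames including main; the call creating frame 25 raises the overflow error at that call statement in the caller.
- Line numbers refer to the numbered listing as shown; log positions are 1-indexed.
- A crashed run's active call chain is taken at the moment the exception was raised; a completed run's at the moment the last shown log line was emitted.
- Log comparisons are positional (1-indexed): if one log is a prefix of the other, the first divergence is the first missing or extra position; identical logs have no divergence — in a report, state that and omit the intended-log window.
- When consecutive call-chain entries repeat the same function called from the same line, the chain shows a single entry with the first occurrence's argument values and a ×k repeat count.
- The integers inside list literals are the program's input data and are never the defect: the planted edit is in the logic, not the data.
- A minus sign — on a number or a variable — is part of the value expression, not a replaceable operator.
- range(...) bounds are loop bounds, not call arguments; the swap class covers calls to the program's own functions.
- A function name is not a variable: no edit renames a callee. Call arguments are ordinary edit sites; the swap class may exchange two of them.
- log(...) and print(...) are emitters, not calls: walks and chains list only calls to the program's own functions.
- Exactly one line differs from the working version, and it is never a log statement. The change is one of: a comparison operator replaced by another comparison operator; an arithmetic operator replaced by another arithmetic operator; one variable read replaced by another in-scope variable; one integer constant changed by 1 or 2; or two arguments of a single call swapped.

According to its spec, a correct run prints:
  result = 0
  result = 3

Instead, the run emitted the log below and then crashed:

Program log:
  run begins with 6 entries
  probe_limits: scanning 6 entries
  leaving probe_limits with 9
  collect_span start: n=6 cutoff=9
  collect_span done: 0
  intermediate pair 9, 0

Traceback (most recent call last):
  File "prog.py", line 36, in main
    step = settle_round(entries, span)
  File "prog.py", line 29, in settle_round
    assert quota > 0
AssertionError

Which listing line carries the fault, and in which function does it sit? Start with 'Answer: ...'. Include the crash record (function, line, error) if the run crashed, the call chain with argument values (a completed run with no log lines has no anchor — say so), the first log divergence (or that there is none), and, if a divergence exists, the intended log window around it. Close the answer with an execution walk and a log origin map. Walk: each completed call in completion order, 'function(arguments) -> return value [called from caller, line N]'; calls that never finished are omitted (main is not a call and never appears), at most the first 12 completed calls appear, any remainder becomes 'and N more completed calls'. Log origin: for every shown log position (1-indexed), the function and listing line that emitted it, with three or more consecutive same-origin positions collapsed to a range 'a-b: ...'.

Answer: the defect is in collect_span at line 15.
Key observation: Log line 5 is where behavior first shows: 'collect_span done: 0' appears instead of 'collect_span done: 3'.
Crash: settle_round, line 29, AssertionError.
Call chain: main -> settle_round([9, 6, 1, 5, 9, 9], 9) (called at line 36).
First divergence: position 5 — the shown line 'collect_span done: 0' should read 'collect_span done: 3'.
Intended log window:
  3: leaving probe_limits with 9
  4: collect_span start: n=6 cutoff=9
  5: collect_span done: 3
  6: intermediate pair 9, 3
Execution walk:
  probe_limits([9, 6, 1, 5, 9, 9]) -> 9  [called from settle_round, line 26]
  collect_span([9, 6, 1, 5, 9, 9], 9) -> 0  [called from settle_round, line 27]
Origin of each log line:
  1 — main, line 35
  2 — probe_limits, line 2
  3 — probe_limits, line 7
  4 — collect_span, line 11
  5 — collect_span, line 16
  6 — settle_round, line 28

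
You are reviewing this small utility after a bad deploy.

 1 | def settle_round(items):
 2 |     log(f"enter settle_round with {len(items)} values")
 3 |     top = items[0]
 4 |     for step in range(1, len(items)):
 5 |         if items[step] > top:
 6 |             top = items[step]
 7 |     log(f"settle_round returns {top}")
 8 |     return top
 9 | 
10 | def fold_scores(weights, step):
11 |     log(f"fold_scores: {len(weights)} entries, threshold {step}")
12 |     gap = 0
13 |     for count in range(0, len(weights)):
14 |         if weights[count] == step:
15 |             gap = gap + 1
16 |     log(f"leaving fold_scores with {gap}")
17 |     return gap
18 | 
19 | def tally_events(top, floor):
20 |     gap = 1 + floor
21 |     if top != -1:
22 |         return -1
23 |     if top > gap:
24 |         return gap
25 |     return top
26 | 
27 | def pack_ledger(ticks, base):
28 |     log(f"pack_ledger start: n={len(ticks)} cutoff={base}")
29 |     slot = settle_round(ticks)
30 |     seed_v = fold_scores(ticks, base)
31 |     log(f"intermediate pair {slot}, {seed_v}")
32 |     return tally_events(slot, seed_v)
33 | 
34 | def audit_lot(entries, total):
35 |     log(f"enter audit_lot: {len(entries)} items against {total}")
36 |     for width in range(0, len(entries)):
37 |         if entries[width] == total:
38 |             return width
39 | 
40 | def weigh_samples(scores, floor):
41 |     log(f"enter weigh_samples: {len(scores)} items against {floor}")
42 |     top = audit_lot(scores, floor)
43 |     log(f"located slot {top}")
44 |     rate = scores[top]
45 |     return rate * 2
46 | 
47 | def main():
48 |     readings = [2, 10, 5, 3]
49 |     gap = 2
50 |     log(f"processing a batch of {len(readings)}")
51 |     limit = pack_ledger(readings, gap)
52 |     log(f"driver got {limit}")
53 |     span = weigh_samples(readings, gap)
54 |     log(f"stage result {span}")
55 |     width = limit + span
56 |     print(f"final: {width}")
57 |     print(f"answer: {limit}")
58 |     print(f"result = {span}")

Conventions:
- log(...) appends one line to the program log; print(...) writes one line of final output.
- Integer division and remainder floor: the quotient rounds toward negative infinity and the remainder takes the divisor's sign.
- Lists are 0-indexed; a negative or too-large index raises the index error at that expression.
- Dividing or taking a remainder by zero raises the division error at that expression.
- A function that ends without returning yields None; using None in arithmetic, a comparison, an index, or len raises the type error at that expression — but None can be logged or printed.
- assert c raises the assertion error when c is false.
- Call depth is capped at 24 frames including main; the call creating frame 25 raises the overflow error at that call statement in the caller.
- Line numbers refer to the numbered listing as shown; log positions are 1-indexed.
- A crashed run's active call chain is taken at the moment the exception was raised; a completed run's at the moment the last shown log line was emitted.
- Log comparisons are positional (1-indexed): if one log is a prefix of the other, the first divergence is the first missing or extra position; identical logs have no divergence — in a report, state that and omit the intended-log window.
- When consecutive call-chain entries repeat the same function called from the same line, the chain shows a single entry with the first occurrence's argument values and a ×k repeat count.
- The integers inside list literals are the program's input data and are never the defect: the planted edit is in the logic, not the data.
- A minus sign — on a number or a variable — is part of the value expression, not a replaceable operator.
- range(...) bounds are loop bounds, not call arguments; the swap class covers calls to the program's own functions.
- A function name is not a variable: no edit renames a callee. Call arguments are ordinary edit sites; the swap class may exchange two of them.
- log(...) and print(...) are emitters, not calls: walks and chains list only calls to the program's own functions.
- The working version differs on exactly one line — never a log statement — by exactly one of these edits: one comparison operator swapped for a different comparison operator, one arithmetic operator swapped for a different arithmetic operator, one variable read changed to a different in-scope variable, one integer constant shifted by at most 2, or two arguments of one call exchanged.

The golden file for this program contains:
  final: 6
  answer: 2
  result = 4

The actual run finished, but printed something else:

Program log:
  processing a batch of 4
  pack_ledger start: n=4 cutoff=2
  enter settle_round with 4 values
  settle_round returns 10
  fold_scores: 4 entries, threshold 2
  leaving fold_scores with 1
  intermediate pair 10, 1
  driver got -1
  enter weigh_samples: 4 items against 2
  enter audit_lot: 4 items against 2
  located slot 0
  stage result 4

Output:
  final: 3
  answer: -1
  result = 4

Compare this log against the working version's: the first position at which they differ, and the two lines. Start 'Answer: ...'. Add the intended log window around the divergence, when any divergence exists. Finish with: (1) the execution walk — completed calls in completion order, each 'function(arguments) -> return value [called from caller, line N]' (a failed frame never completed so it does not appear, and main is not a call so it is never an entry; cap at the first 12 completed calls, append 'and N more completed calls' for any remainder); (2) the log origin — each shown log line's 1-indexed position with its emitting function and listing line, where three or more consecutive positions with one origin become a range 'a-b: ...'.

Answer: at position 8 the run shows 'driver got -1' where the working version logs 'driver got 2'.
Intended log window:
  6: leaving fold_scores with 1
  7: intermediate pair 10, 1
  8: driver got 2
  9: enter weigh_samples: 4 items against 2
Execution walk:
  settle_round([2, 10, 5, 3]) -> 10  [called from pack_ledger, line 29]
  fold_scores([2, 10, 5, 3], 2) -> 1  [called from pack_ledger, line 30]
  tally_events(10, 1) -> -1  [called from pack_ledger, line 32]
  pack_ledger([2, 10, 5, 3], 2) -> -1  [called from main, line 51]
  audit_lot([2, 10, 5, 3], 2) -> 0  [called from weigh_samples, line 42]
  weigh_samples([2, 10, 5, 3], 2) -> 4  [called from main, line 53]
Origin of each log line:
  1: logged in main at line 50
  2: logged in pack_ledger at line 28
  3: logged in settle_round at line 2
  4: logged in settle_round at line 7
  5: logged in fold_scores at line 11
  6: logged in fold_scores at line 16
  7: logged in pack_ledger at line 31
  8: logged in main at line 52
  9: logged in weigh_samples at line 41
  10: logged in audit_lot at line 35
  11: logged in weigh_samples at line 43
  12: logged in main at line 54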